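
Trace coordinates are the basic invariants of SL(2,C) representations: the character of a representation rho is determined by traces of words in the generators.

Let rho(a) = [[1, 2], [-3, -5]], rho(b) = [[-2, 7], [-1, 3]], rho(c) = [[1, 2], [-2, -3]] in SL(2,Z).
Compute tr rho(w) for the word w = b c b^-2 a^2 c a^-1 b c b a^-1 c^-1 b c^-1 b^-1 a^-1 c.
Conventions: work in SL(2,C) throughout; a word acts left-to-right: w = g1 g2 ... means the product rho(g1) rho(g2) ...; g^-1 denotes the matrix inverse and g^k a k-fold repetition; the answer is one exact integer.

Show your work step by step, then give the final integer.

-12133048136

rho(b) = [[-2, 7], [-1, 3]]
... * rho(c) = [[1, 2], [-2, -3]]  ->  [[-16, -25], [-7, -11]]
... * rho(b^-1) = [[3, -7], [1, -2]]  ->  [[-73, 162], [-32, 71]]
... * rho(b^-1) = [[3, -7], [1, -2]]  ->  [[-57, 187], [-25, 82]]
... * rho(a) = [[1, 2], [-3, -5]]  ->  [[-618, -1049], [-271, -460]]
... * rho(a) = [[1, 2], [-3, -5]]  ->  [[2529, 4009], [1109, 1758]]
... * rho(c) = [[1, 2], [-2, -3]]  ->  [[-5489, -6969], [-2407, -3056]]
... * rho(a^-1) = [[-5, -2], [3, 1]]  ->  [[6538, 4009], [2867, 1758]]
... * rho(b) = [[-2, 7], [-1, 3]]  ->  [[-17085, 57793], [-7492, 25343]]
... * rho(c) = [[1, 2], [-2, -3]]  ->  [[-132671, -207549], [-58178, -91013]]
... * rho(b) = [[-2, 7], [-1, 3]]  ->  [[472891, -1551344], [207369, -680285]]
... * rho(a^-1) = [[-5, -2], [3, 1]]  ->  [[-7018487, -2497126], [-3077700, -1095023]]
... * rho(c^-1) = [[-3, -2], [2, 1]]  ->  [[16061209, 11539848], [7043054, 5060377]]
... * rho(b) = [[-2, 7], [-1, 3]]  ->  [[-43662266, 147048007], [-19146485, 64482509]]
... * rho(c^-1) = [[-3, -2], [2, 1]]  ->  [[425082812, 234372539], [186404473, 102775479]]
... * rho(b^-1) = [[3, -7], [1, -2]]  ->  [[1509620975, -3444324762], [661988898, -1510382269]]
... * rho(a^-1) = [[-5, -2], [3, 1]]  ->  [[-17881079161, -6463566712], [-7841091297, -2834360065]]
... * rho(c) = [[1, 2], [-2, -3]]  ->  [[-4953945737, -16371458186], [-2172371167, -7179102399]]
tr = -4953945737 + -7179102399 = -12133048136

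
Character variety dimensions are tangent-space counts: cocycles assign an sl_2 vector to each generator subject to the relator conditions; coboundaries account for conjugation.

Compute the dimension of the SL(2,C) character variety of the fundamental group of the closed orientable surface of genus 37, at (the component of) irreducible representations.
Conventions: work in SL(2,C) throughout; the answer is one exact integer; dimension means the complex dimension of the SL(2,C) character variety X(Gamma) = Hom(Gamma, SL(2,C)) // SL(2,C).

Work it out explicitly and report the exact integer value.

216

Gamma = pi_1(Sigma_37) = < a_1, b_1, ..., a_37, b_37 | prod [a_i, b_i] > has 2g = 74 generators and 1 relator.
Unconstrained cocycle data is one sl_2 vector per generator (222 dimensions), cut by the relator condition d_2(z) = 0.
d_2 is surjective at irreducible rho (its cokernel H^2 is dual to H^0 = 0), so dim Z^1 = 222 - 3 = 219.
dim B^1 = 3 (coboundaries, injective at irreducible rho).
Hence dim X = 219 - 3 = 216.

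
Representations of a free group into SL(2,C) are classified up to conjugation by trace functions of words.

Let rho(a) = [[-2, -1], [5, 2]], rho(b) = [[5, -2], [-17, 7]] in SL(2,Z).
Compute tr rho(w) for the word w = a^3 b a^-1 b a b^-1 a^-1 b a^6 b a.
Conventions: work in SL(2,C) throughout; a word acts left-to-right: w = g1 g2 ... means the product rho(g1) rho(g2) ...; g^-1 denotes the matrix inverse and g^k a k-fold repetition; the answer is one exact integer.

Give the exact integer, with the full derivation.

rho(a) = [[-2, -1], [5, 2]]
... * rho(a) = [[-2, -1], [5, 2]]  ->  [[-1, 0], [0, -1]]
... * rho(a) = [[-2, -1], [5, 2]]  ->  [[2, 1], [-5, -2]]
... * rho(b) = [[5, -2], [-17, 7]]  ->  [[-7, 3], [9, -4]]
... * rho(a^-1) = [[2, 1], [-5, -2]]  ->  [[-29, -13], [38, 17]]
... * rho(b) = [[5, -2], [-17, 7]]  ->  [[76, -33], [-99, 43]]
... * rho(a) = [[-2, -1], [5, 2]]  ->  [[-317, -142], [413, 185]]
... * rho(b^-1) = [[7, 2], [17, 5]]  ->  [[-4633, -1344], [6036, 1751]]
... * rho(a^-1) = [[2, 1], [-5, -2]]  ->  [[-2546, -1945], [3317, 2534]]
... * rho(b) = [[5, -2], [-17, 7]]  ->  [[20335, -8523], [-26493, 11104]]
... * rho(a) = [[-2, -1], [5, 2]]  ->  [[-83285, -37381], [108506, 48701]]
... * rho(a) = [[-2, -1], [5, 2]]  ->  [[-20335, 8523], [26493, -11104]]
... * rho(a) = [[-2, -1], [5, 2]]  ->  [[83285, 37381], [-108506, -48701]]
... * rho(a) = [[-2, -1], [5, 2]]  ->  [[20335, -8523], [-26493, 11104]]
... * rho(a) = [[-2, -1], [5, 2]]  ->  [[-83285, -37381], [108506, 48701]]
... * rho(a) = [[-2, -1], [5, 2]]  ->  [[-20335, 8523], [26493, -11104]]
... * rho(b) = [[5, -2], [-17, 7]]  ->  [[-246566, 100331], [321233, -130714]]
... * rho(a) = [[-2, -1], [5, 2]]  ->  [[994787, 447228], [-1296036, -582661]]
tr = 994787 + -582661 = 412126

412126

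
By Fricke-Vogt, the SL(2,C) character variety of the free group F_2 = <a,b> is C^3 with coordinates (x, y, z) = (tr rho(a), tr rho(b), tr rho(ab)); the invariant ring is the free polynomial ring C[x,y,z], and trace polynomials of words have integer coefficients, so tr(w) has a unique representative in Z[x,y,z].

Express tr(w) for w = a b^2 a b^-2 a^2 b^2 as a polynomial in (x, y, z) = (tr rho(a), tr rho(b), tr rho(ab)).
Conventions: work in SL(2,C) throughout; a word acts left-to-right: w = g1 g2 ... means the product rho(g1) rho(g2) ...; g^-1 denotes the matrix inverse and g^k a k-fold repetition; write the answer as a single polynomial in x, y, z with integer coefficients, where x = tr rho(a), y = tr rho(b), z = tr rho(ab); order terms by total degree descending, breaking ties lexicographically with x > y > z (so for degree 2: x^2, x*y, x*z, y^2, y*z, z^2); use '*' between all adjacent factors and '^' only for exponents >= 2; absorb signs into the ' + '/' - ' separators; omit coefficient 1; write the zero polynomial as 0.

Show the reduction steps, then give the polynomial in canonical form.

x^2*y^4*z^2 - 2*x^3*y^3*z - x*y^5*z - x*y^3*z^3 + x^4*y^2 + x^2*y^4 + x^2*y^2*z^2 + x^3*y*z + 4*x*y^3*z - x^4 - 5*x^2*y^2 - 2*x*y*z + 4*x^2 + y^2 - 2

next, trace(b a b a) = trace(b a) trace(b a) - trace(1) = z^2 - 2
next, trace(b a b) = trace(b) trace(a b) - trace(a) = y*z - x
trace(a b a b a) = trace(a) trace(b a b a) - trace(b a b) = x*z^2 - y*z - x
trace(a b a^3 b) = trace(a) trace(a b a b a) - trace(a b a b) = x^2*z^2 - x*y*z - x^2 - z^2 + 2
and trace(b a^2) = trace(a) trace(b a) - trace(b) = x*z - y
trace(a b a^2) = trace(a) trace(b a^2) - trace(b a) = x^2*z - x*y - z
trace(a b a^3) = trace(a) trace(a b a^2) - trace(a b a) = x^3*z - x^2*y - 2*x*z + y
and trace(a^3 b^2 a b) = trace(b) trace(a b a^3 b) - trace(a b a^3) = x^2*y*z^2 - x^3*z - x*y^2*z - y*z^2 + 2*x*z + y
trace(a^2) = trace(a) trace(a) - trace(1) = x^2 - 2
next, trace(b^2 a^2) = trace(b) trace(a^2 b) - trace(a^2) = x*y*z - x^2 - y^2 + 2
next, trace(b^2 a^3) = trace(a) trace(b^2 a^2) - trace(b^2 a) = x^2*y*z - x^3 - x*y^2 - y*z + 3*x
and trace(a^3 b^2 a) = trace(a) trace(b^2 a^3) - trace(b^2 a^2) = x^3*y*z - x^4 - x^2*y^2 - 2*x*y*z + 4*x^2 + y^2 - 2
and trace(a^2 b^2 a b^2 a) = trace(b) trace(a^3 b^2 a b) - trace(a^3 b^2 a) = x^2*y^2*z^2 - 2*x^3*y*z - x*y^3*z + x^4 + x^2*y^2 - y^2*z^2 + 4*x*y*z - 4*x^2 + 2
next, trace(b a b a b a) = trace(a b a b) trace(a b) - trace(b a) = z^3 - 3*z
and trace(b a b a b) = trace(b) trace(a b a b) - trace(a b a) = y*z^2 - x*z - y
trace(a b a b a^2 b) = trace(a) trace(b a b a b a) - trace(b a b a b) = x*z^3 - y*z^2 - 2*x*z + y
and trace(a b a^2 b^2 a b) = trace(b) trace(a b a b a^2 b) - trace(a b a b a^2) = x*y*z^3 - x^2*z^2 - y^2*z^2 - x*y*z + x^2 + y^2 + z^2 - 2
and trace(b^2 a b) = trace(b) trace(b a b) - trace(b a) = y^2*z - x*y - z
and trace(b a^2 b^2 a) = trace(a) trace(b^2 a b a) - trace(b^2 a b) = x*y*z^2 - x^2*z - y^2*z + z
trace(b a^2 b^2) = trace(b) trace(b a^2 b) - trace(b a^2) = x*y^2*z - x^2*y - y^3 - x*z + 3*y
next, trace(a b a^2 b^2 a) = trace(a) trace(b a^2 b^2 a) - trace(b a^2 b^2) = x^2*y*z^2 - x^3*z - 2*x*y^2*z + x^2*y + y^3 + 2*x*z - 3*y
next, trace(a^2 b^2 a b^2 a b) = trace(b) trace(a b a^2 b^2 a b) - trace(a b a^2 b^2 a) = x*y^2*z^3 - 2*x^2*y*z^2 - y^3*z^2 + x^3*z + x*y^2*z + y*z^2 - 2*x*z + y
trace(b^-1 a^2 b^2 a b^2 a) = trace(a^2 b^2 a b^2 a) trace(b) - trace(a^2 b^2 a b^2 a b) = x^2*y^3*z^2 - 2*x^3*y^2*z - x*y^4*z - x*y^2*z^3 + x^4*y + x^2*y^3 + 2*x^2*y*z^2 - x^3*z + 3*x*y^2*z - 4*x^2*y - y*z^2 + 2*x*z + y
and trace(a b^2 a b^-2 a^2 b^2) = trace(b^-1 a^2 b^2 a b^2 a) trace(b) - trace(b^-1 a^2 b^2 a b^2 a b) = x^2*y^4*z^2 - 2*x^3*y^3*z - x*y^5*z - x*y^3*z^3 + x^4*y^2 + x^2*y^4 + x^2*y^2*z^2 + x^3*y*z + 4*x*y^3*z - x^4 - 5*x^2*y^2 - 2*x*y*z + 4*x^2 + y^2 - 2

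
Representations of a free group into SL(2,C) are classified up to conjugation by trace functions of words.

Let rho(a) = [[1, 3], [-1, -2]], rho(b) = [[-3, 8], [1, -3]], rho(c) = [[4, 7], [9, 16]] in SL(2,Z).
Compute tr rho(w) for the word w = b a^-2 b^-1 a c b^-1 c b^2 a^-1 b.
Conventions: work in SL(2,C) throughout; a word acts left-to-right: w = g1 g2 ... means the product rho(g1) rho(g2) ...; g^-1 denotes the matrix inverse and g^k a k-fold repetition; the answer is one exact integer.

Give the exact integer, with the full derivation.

25615974

rho(b) = [[-3, 8], [1, -3]]
... * rho(a^-1) = [[-2, -3], [1, 1]]  ->  [[14, 17], [-5, -6]]
... * rho(a^-1) = [[-2, -3], [1, 1]]  ->  [[-11, -25], [4, 9]]
... * rho(b^-1) = [[-3, -8], [-1, -3]]  ->  [[58, 163], [-21, -59]]
... * rho(a) = [[1, 3], [-1, -2]]  ->  [[-105, -152], [38, 55]]
... * rho(c) = [[4, 7], [9, 16]]  ->  [[-1788, -3167], [647, 1146]]
... * rho(b^-1) = [[-3, -8], [-1, -3]]  ->  [[8531, 23805], [-3087, -8614]]
... * rho(c) = [[4, 7], [9, 16]]  ->  [[248369, 440597], [-89874, -159433]]
... * rho(b) = [[-3, 8], [1, -3]]  ->  [[-304510, 665161], [110189, -240693]]
... * rho(b) = [[-3, 8], [1, -3]]  ->  [[1578691, -4431563], [-571260, 1603591]]
... * rho(a^-1) = [[-2, -3], [1, 1]]  ->  [[-7588945, -9167636], [2746111, 3317371]]
... * rho(b) = [[-3, 8], [1, -3]]  ->  [[13599199, -33208652], [-4920962, 12016775]]
tr = 13599199 + 12016775 = 25615974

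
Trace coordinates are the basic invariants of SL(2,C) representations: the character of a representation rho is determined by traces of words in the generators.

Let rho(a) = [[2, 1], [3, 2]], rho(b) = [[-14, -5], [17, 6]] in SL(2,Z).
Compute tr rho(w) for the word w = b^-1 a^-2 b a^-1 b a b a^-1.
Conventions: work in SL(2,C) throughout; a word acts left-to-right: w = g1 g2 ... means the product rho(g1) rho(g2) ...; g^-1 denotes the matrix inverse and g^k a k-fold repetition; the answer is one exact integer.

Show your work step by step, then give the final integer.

178556

rho(b^-1) = [[6, 5], [-17, -14]]
... * rho(a^-1) = [[2, -1], [-3, 2]]  ->  [[-3, 4], [8, -11]]
... * rho(a^-1) = [[2, -1], [-3, 2]]  ->  [[-18, 11], [49, -30]]
... * rho(b) = [[-14, -5], [17, 6]]  ->  [[439, 156], [-1196, -425]]
... * rho(a^-1) = [[2, -1], [-3, 2]]  ->  [[410, -127], [-1117, 346]]
... * rho(b) = [[-14, -5], [17, 6]]  ->  [[-7899, -2812], [21520, 7661]]
... * rho(a) = [[2, 1], [3, 2]]  ->  [[-24234, -13523], [66023, 36842]]
... * rho(b) = [[-14, -5], [17, 6]]  ->  [[109385, 40032], [-298008, -109063]]
... * rho(a^-1) = [[2, -1], [-3, 2]]  ->  [[98674, -29321], [-268827, 79882]]
tr = 98674 + 79882 = 178556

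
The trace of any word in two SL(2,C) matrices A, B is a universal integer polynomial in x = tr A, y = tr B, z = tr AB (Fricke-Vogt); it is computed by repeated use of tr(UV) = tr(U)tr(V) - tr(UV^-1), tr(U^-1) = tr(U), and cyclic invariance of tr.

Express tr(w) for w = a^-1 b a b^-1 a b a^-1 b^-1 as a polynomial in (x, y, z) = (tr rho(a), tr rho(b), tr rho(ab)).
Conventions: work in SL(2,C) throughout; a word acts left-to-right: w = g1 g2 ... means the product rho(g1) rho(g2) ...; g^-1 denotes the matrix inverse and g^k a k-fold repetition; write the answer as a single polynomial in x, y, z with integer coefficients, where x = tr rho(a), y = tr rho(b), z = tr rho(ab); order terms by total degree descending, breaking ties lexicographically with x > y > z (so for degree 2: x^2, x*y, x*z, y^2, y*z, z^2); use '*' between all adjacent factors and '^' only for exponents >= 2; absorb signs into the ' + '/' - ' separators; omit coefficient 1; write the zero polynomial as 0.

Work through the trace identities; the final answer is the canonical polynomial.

x^2*y^2*z^2 - x^3*y*z - 2*x*y^3*z - 2*x*y*z^3 + x^2*y^2 + x^2*z^2 + y^4 + 2*y^2*z^2 + z^4 + 4*x*y*z - 4*y^2 - 4*z^2 + 2

next, trace(a b a) = trace(a) * trace(b a) - trace(b) = x*z - y
trace(a b a^2) = trace(a) * trace(a b a) - trace(a b) = x^2*z - x*y - z
and trace(b a b a) = trace(a b) * trace(a b) - trace(1)   [split at repeated a] = z^2 - 2
trace(b a b) = trace(b) * trace(a b) - trace(a) = y*z - x
and trace(a b a^2 b) = trace(a) * trace(b a b a) - trace(b a b) = x*z^2 - y*z - x
next, trace(a b^-1 a b a) = trace(a b a^2) * trace(b) - trace(a b a^2 b) = x^2*y*z - x*y^2 - x*z^2 + x
next, trace(b^2) = trace(b) * trace(b) - trace(1) = y^2 - 2
trace(b a^2 b) = trace(a) * trace(b^2 a) - trace(b^2) = x*y*z - x^2 - y^2 + 2
trace(a b a^2 b a) = trace(a) * trace(b a^2 b a) - trace(b a^2 b) = x^2*z^2 - 2*x*y*z + y^2 - 2
and trace(b a b a b a) = trace(a b) * trace(a b a b) - trace(a^-1 b^-1)   [split at repeated a] = z^3 - 3*z
and trace(b a b a b) = trace(b) * trace(a b a b) - trace(a b a) = y*z^2 - x*z - y
next, trace(a b a^2 b a b) = trace(a) * trace(b a b a b a) - trace(b a b a b) = x*z^3 - y*z^2 - 2*x*z + y
trace(a b a b^-1 a b a) = trace(a b a^2 b a) * trace(b) - trace(a b a^2 b a b) = x^2*y*z^2 - 2*x*y^2*z - x*z^3 + y^3 + y*z^2 + 2*x*z - 3*y
trace(a b a b a b a b) = trace(b a b a) * trace(b a b a) - trace(1)   [split at repeated b] = z^4 - 4*z^2 + 2
next, trace(a b a b^-1 a b a b) = trace(a b a b a b a) * trace(b) - trace(a b a b a b a b) = x*y*z^3 - y^2*z^2 - z^4 - 2*x*y*z + y^2 + 4*z^2 - 2
trace(b a b^-1 a b a b^-1 a) = trace(a b a b^-1 a b a) * trace(b) - trace(a b a b^-1 a b a b) = x^2*y^2*z^2 - 2*x*y^3*z - 2*x*y*z^3 + y^4 + 2*y^2*z^2 + z^4 + 4*x*y*z - 4*y^2 - 4*z^2 + 2
trace(b^-1 a^-1 b a b^-1 a b a) = trace(b a b^-1 a b a b^-1) * trace(a) - trace(b a b^-1 a b a b^-1 a) = -x^2*y^2*z^2 + x^3*y*z + 2*x*y^3*z + 2*x*y*z^3 - x^2*y^2 - x^2*z^2 - y^4 - 2*y^2*z^2 - z^4 - 4*x*y*z + x^2 + 4*y^2 + 4*z^2 - 2
next, trace(a^-1 b a b^-1 a b a^-1 b^-1) = trace(b^-1 a^-1 b a b^-1 a b) * trace(a) - trace(b^-1 a^-1 b a b^-1 a b a) = x^2*y^2*z^2 - x^3*y*z - 2*x*y^3*z - 2*x*y*z^3 + x^2*y^2 + x^2*z^2 + y^4 + 2*y^2*z^2 + z^4 + 4*x*y*z - 4*y^2 - 4*z^2 + 2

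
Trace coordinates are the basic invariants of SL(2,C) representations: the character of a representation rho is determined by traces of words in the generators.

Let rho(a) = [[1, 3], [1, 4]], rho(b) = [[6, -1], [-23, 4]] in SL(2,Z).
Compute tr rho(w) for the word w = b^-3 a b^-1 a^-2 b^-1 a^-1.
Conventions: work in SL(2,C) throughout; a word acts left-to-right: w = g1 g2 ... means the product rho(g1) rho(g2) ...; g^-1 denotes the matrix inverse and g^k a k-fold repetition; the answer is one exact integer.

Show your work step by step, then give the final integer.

rho(b^-1) = [[4, 1], [23, 6]]
... * rho(b^-1) = [[4, 1], [23, 6]]  ->  [[39, 10], [230, 59]]
... * rho(b^-1) = [[4, 1], [23, 6]]  ->  [[386, 99], [2277, 584]]
... * rho(a) = [[1, 3], [1, 4]]  ->  [[485, 1554], [2861, 9167]]
... * rho(b^-1) = [[4, 1], [23, 6]]  ->  [[37682, 9809], [222285, 57863]]
... * rho(a^-1) = [[4, -3], [-1, 1]]  ->  [[140919, -103237], [831277, -608992]]
... * rho(a^-1) = [[4, -3], [-1, 1]]  ->  [[666913, -525994], [3934100, -3102823]]
... * rho(b^-1) = [[4, 1], [23, 6]]  ->  [[-9430210, -2489051], [-55628529, -14682838]]
... * rho(a^-1) = [[4, -3], [-1, 1]]  ->  [[-35231789, 25801579], [-207831278, 152202749]]
tr = -35231789 + 152202749 = 116970960

116970960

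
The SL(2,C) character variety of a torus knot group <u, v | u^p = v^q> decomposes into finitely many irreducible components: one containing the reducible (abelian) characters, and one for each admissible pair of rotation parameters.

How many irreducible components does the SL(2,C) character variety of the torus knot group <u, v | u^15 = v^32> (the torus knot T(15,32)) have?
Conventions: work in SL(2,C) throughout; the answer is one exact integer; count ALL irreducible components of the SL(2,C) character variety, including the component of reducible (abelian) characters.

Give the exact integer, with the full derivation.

218

For T(15,32): irreducibility forces the central element u^15 = v^32 to one of +I, -I.
This locks tr(u) to 2*cos(pi*alpha/15), alpha in 1..14, and tr(v) to 2*cos(pi*beta/32), beta in 1..31, on each component of irreducible characters.
The two central values (-1)^alpha I and (-1)^beta I must be the same matrix, so alpha and beta share a parity.
count pairs: odd alpha (7 choices) x odd beta (16), plus even alpha (7) x even beta (15): 7*16 + 7*15 = 217.
That is 217 components of irreducible characters, and with the reducible (abelian) component the total is 218.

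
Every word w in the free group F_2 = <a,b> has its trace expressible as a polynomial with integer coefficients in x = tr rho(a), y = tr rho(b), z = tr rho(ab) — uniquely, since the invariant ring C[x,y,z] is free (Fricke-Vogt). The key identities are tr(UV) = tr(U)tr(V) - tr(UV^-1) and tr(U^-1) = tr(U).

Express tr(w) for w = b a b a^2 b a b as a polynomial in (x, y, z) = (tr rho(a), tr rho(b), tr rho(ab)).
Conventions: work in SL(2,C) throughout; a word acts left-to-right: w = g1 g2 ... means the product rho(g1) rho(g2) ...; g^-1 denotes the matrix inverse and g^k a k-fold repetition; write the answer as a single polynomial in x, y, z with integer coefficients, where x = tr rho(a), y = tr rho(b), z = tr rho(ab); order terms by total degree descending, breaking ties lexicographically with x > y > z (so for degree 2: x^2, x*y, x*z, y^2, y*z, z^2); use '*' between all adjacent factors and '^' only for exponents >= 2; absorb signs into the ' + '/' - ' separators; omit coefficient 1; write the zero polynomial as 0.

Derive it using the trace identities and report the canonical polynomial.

tr(b a b a) = tr(b a)*tr(b a) - tr(1)   [split at a repeated b] = z^2 - 2
tr(a b a b a b) = tr(b a b a)*tr(b a) - tr(a b)   [split at a repeated b] = z^3 - 3*z
tr(b a b) = tr(b)*tr(a b) - tr(a)   [square of b] = y*z - x
tr(a b a b a) = tr(a)*tr(b a b a) - tr(b a b)   [square of a] = x*z^2 - y*z - x
tr(b a b^2 a b a) = tr(b)*tr(a b a b a b) - tr(a b a b a)   [square of b] = y*z^3 - x*z^2 - 2*y*z + x
tr(a b a) = tr(a)*tr(b a) - tr(b)   [square of a] = x*z - y
tr(a b^2 a b) = tr(b)*tr(a b a b) - tr(a b a)   [square of b] = y*z^2 - x*z - y
tr(a^2) = tr(a)*tr(a) - tr(1)   [square of a] = x^2 - 2
tr(a b^2 a) = tr(b)*tr(a^2 b) - tr(a^2)   [square of b] = x*y*z - x^2 - y^2 + 2
tr(b a b^2 a b) = tr(b)*tr(a b^2 a b) - tr(a b^2 a)   [square of b] = y^2*z^2 - 2*x*y*z + x^2 - 2
tr(b a b a^2 b a b) = tr(a)*tr(b a b^2 a b a) - tr(b a b^2 a b)   [square of a] = x*y*z^3 - x^2*z^2 - y^2*z^2 + 2

x*y*z^3 - x^2*z^2 - y^2*z^2 + 2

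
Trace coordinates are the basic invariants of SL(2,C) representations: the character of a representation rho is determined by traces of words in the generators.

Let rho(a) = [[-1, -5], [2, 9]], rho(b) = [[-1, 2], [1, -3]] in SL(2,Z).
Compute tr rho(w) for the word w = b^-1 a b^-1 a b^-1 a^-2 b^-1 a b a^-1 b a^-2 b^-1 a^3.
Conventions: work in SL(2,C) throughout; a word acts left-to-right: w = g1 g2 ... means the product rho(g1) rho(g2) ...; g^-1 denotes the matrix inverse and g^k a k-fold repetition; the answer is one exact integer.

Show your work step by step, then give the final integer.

rho(b^-1) = [[-3, -2], [-1, -1]]
... * rho(a) = [[-1, -5], [2, 9]]  ->  [[-1, -3], [-1, -4]]
... * rho(b^-1) = [[-3, -2], [-1, -1]]  ->  [[6, 5], [7, 6]]
... * rho(a) = [[-1, -5], [2, 9]]  ->  [[4, 15], [5, 19]]
... * rho(b^-1) = [[-3, -2], [-1, -1]]  ->  [[-27, -23], [-34, -29]]
... * rho(a^-1) = [[9, 5], [-2, -1]]  ->  [[-197, -112], [-248, -141]]
... * rho(a^-1) = [[9, 5], [-2, -1]]  ->  [[-1549, -873], [-1950, -1099]]
... * rho(b^-1) = [[-3, -2], [-1, -1]]  ->  [[5520, 3971], [6949, 4999]]
... * rho(a) = [[-1, -5], [2, 9]]  ->  [[2422, 8139], [3049, 10246]]
... * rho(b) = [[-1, 2], [1, -3]]  ->  [[5717, -19573], [7197, -24640]]
... * rho(a^-1) = [[9, 5], [-2, -1]]  ->  [[90599, 48158], [114053, 60625]]
... * rho(b) = [[-1, 2], [1, -3]]  ->  [[-42441, 36724], [-53428, 46231]]
... * rho(a^-1) = [[9, 5], [-2, -1]]  ->  [[-455417, -248929], [-573314, -313371]]
... * rho(a^-1) = [[9, 5], [-2, -1]]  ->  [[-3600895, -2028156], [-4533084, -2553199]]
... * rho(b^-1) = [[-3, -2], [-1, -1]]  ->  [[12830841, 9229946], [16152451, 11619367]]
... * rho(a) = [[-1, -5], [2, 9]]  ->  [[5629051, 18915309], [7086283, 23812048]]
... * rho(a) = [[-1, -5], [2, 9]]  ->  [[32201567, 142092526], [40537813, 178877017]]
... * rho(a) = [[-1, -5], [2, 9]]  ->  [[251983485, 1117824899], [317216221, 1407204088]]
tr = 251983485 + 1407204088 = 1659187573

1659187573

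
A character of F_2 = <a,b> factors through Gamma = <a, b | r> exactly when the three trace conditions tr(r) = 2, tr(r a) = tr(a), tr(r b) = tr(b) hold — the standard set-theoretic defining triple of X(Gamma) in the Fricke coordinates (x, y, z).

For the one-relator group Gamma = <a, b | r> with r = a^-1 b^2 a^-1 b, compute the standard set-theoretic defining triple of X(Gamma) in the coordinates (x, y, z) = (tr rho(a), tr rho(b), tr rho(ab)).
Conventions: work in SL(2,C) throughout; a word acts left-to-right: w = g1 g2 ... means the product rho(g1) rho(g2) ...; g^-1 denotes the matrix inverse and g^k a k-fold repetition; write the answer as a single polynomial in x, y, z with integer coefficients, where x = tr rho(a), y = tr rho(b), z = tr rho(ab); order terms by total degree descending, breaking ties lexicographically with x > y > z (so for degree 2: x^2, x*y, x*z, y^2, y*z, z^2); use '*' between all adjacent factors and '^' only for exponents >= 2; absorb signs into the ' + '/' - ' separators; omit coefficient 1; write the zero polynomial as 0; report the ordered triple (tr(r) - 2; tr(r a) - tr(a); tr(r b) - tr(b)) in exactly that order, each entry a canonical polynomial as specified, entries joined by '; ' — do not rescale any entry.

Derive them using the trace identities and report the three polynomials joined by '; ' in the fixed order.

apply: tr(b^2) = tr(b) * tr(b) - tr(1)   [square of b] = y^2 - 2
tr(b^3) = tr(b) * tr(b^2) - tr(b)   [square of b] = y^3 - 3*y
use: tr(a b^2) = tr(b) * tr(a b) - tr(a)   [square of b] = y*z - x
apply: tr(b^3 a) = tr(b) * tr(a b^2) - tr(a b)   [square of b] = y^2*z - x*y - z
tr(b a^-1 b^2) = tr(b^3) * tr(a) - tr(b^3 a)   [inverse elimination on a] = x*y^3 - y^2*z - 2*x*y + z
apply: tr(a b a b) = tr(a b) * tr(a b) - tr(1)   [split at a repeated a] = z^2 - 2
tr(a b a) = tr(a) * tr(b a) - tr(b)   [square of a] = x*z - y
tr(b^2 a b a) = tr(b) * tr(a b a b) - tr(a b a)   [square of b] = y*z^2 - x*z - y
apply: tr(b a^-1 b^2 a) = tr(b^2 a b) * tr(a) - tr(b^2 a b a)   [inverse elimination on a] = x*y^2*z - x^2*y - y*z^2 + y
apply: tr(a^-1 b^2 a^-1 b) = tr(b a^-1 b^2) * tr(a) - tr(b a^-1 b^2 a)   [inverse elimination on a] = x^2*y^3 - 2*x*y^2*z - x^2*y + y*z^2 + x*z - y
tr(b^4) = tr(b) * tr(b^3) - tr(b^2) = y^4 - 4*y^2 + 2
use: tr(b^4 a) = tr(b) * tr(b^2 a b) - tr(b^2 a) = y^3*z - x*y^2 - 2*y*z + x
tr(b^2 a^-1 b^2) = tr(b^4) * tr(a) - tr(b^4 a) = x*y^4 - y^3*z - 3*x*y^2 + 2*y*z + x
use: tr(a^2) = tr(a) * tr(a) - tr(1) = x^2 - 2
use: tr(a b^2 a) = tr(b) * tr(a^2 b) - tr(a^2) = x*y*z - x^2 - y^2 + 2
use: tr(b^2 a b^2 a) = tr(b) * tr(a b^2 a b) - tr(a b^2 a) = y^2*z^2 - 2*x*y*z + x^2 - 2
apply: tr(b^2 a^-1 b^2 a) = tr(b^2 a b^2) * tr(a) - tr(b^2 a b^2 a) = x*y^3*z - x^2*y^2 - y^2*z^2 + 2
apply: tr(a^-1 b^2 a^-1 b^2) = tr(b^2 a^-1 b^2) * tr(a) - tr(b^2 a^-1 b^2 a) = x^2*y^4 - 2*x*y^3*z - 2*x^2*y^2 + y^2*z^2 + 2*x*y*z + x^2 - 2
assemble the triple (tr(r) - 2; tr(r a) - x; tr(r b) - y)

x^2*y^3 - 2*x*y^2*z - x^2*y + y*z^2 + x*z - y - 2; x*y^3 - y^2*z - 2*x*y - x + z; x^2*y^4 - 2*x*y^3*z - 2*x^2*y^2 + y^2*z^2 + 2*x*y*z + x^2 - y - 2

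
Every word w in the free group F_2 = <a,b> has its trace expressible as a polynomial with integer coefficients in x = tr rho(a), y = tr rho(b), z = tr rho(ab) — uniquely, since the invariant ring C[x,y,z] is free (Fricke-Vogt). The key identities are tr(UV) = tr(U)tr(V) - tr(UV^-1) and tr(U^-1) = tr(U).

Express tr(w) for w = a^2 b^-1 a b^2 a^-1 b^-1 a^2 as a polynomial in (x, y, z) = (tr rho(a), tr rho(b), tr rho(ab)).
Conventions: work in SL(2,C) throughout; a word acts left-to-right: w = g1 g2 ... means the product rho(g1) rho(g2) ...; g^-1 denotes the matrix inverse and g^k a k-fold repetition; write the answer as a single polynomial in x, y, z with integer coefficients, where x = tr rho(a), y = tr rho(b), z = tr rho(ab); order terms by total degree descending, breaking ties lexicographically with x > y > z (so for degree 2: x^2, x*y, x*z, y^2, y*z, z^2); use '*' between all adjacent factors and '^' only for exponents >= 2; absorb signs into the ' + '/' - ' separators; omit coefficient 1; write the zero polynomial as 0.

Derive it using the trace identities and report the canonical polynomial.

trace(a^2 b) = trace(a)*trace(b a) - trace(b) = x*z - y
next, trace(a^2) = trace(a)*trace(a) - trace(1) = x^2 - 2
trace(b^2 a^2) = trace(b)*trace(a^2 b) - trace(a^2) = x*y*z - x^2 - y^2 + 2
trace(b^2 a) = trace(b)*trace(a b) - trace(a) = y*z - x
and trace(a b^2 a^2) = trace(a)*trace(b^2 a^2) - trace(b^2 a) = x^2*y*z - x^3 - x*y^2 - y*z + 3*x
trace(a b^2 a^3) = trace(a)*trace(a b^2 a^2) - trace(a b^2 a) = x^3*y*z - x^4 - x^2*y^2 - 2*x*y*z + 4*x^2 + y^2 - 2
next, trace(a b a b) = trace(a b)*trace(a b) - trace(1) = z^2 - 2
trace(b a b^2 a) = trace(b)*trace(a b a b) - trace(a b a) = y*z^2 - x*z - y
and trace(b a b^2) = trace(b)*trace(a b^2) - trace(a b) = y^2*z - x*y - z
next, trace(b a b^2 a^2) = trace(a)*trace(b a b^2 a) - trace(b a b^2) = x*y*z^2 - x^2*z - y^2*z + z
and trace(a b^2 a^3 b) = trace(a)*trace(b a b^2 a^2) - trace(b a b^2 a) = x^2*y*z^2 - x^3*z - x*y^2*z - y*z^2 + 2*x*z + y
and trace(a^3 b^-1 a b^2) = trace(a b^2 a^3)*trace(b) - trace(a b^2 a^3 b) = x^3*y^2*z - x^4*y - x^2*y^3 - x^2*y*z^2 + x^3*z - x*y^2*z + 4*x^2*y + y^3 + y*z^2 - 2*x*z - 3*y
next, trace(b a^5 b) = trace(a)*trace(a b^2 a^3) - trace(a b^2 a^2) = x^4*y*z - x^5 - x^3*y^2 - 3*x^2*y*z + 5*x^3 + 2*x*y^2 + y*z - 5*x
trace(a b a^2) = trace(a)*trace(b a^2) - trace(b a) = x^2*z - x*y - z
next, trace(a b a^3) = trace(a)*trace(a b a^2) - trace(a b a) = x^3*z - x^2*y - 2*x*z + y
next, trace(b a^5) = trace(a)*trace(a b a^3) - trace(a b a^2) = x^4*z - x^3*y - 3*x^2*z + 2*x*y + z
trace(a b^3 a^4) = trace(b)*trace(b a^5 b) - trace(b a^5) = x^4*y^2*z - x^5*y - x^3*y^3 - x^4*z - 3*x^2*y^2*z + 6*x^3*y + 2*x*y^3 + 3*x^2*z + y^2*z - 7*x*y - z
and trace(b a^4 b a b) = trace(a)*trace(a b a b^2 a^2) - trace(a b a b^2 a) = x^3*y*z^2 - x^4*z - x^2*y^2*z - 2*x*y*z^2 + 3*x^2*z + y^2*z + x*y - z
and trace(a b a b a) = trace(a)*trace(b a b a) - trace(b a b) = x*z^2 - y*z - x
next, trace(a b a b a^2) = trace(a)*trace(a b a b a) - trace(a b a b) = x^2*z^2 - x*y*z - x^2 - z^2 + 2
trace(b a^4 b a) = trace(a)*trace(a b a b a^2) - trace(a b a b a) = x^3*z^2 - x^2*y*z - x^3 - 2*x*z^2 + y*z + 3*x
trace(a b^3 a^4 b) = trace(b)*trace(b a^4 b a b) - trace(b a^4 b a) = x^3*y^2*z^2 - x^4*y*z - x^2*y^3*z - x^3*z^2 - 2*x*y^2*z^2 + 4*x^2*y*z + y^3*z + x^3 + x*y^2 + 2*x*z^2 - 2*y*z - 3*x
next, trace(b a^4 b^-1 a b^2) = trace(a b^3 a^4)*trace(b) - trace(a b^3 a^4 b) = x^4*y^3*z - x^5*y^2 - x^3*y^4 - x^3*y^2*z^2 - 2*x^2*y^3*z + 6*x^3*y^2 + x^3*z^2 + 2*x*y^4 + 2*x*y^2*z^2 - x^2*y*z - x^3 - 8*x*y^2 - 2*x*z^2 + y*z + 3*x
and trace(a b a^5 b) = trace(a)*trace(a^3 b a b a) - trace(a^3 b a b) = x^4*z^2 - x^3*y*z - x^4 - 3*x^2*z^2 + 2*x*y*z + 4*x^2 + z^2 - 2
trace(a b a^5) = trace(a)*trace(b a^5) - trace(b a^4) = x^5*z - x^4*y - 4*x^3*z + 3*x^2*y + 3*x*z - y
and trace(a b^2 a b a^4) = trace(b)*trace(a b a^5 b) - trace(a b a^5) = x^4*y*z^2 - x^5*z - x^3*y^2*z - 3*x^2*y*z^2 + 4*x^3*z + 2*x*y^2*z + x^2*y + y*z^2 - 3*x*z - y
next, trace(a b a b a b) = trace(a b)*trace(a b a b) - trace(a^-1 b^-1) = z^3 - 3*z
and trace(b a b^2 a b a) = trace(b)*trace(a b a b a b) - trace(a b a b a) = y*z^3 - x*z^2 - 2*y*z + x
and trace(b a b^2 a b) = trace(b)*trace(a b^2 a b) - trace(a b^2 a) = y^2*z^2 - 2*x*y*z + x^2 - 2
and trace(a b a b^2 a b a) = trace(a)*trace(b a b^2 a b a) - trace(b a b^2 a b) = x*y*z^3 - x^2*z^2 - y^2*z^2 + 2
next, trace(a b a b^2 a b a^2) = trace(a)*trace(a b a b^2 a b a) - trace(a b a b^2 a b) = x^2*y*z^3 - x^3*z^2 - x*y^2*z^2 - y*z^3 + x*z^2 + 2*y*z + x
trace(a b^2 a b a^4 b) = trace(a)*trace(a b a b^2 a b a^2) - trace(a b a b^2 a b a) = x^3*y*z^3 - x^4*z^2 - x^2*y^2*z^2 - 2*x*y*z^3 + 2*x^2*z^2 + y^2*z^2 + 2*x*y*z + x^2 - 2
trace(b a^4 b^-1 a b^2 a) = trace(a b^2 a b a^4)*trace(b) - trace(a b^2 a b a^4 b) = x^4*y^2*z^2 - x^5*y*z - x^3*y^3*z - x^3*y*z^3 + x^4*z^2 - 2*x^2*y^2*z^2 + 4*x^3*y*z + 2*x*y^3*z + 2*x*y*z^3 + x^2*y^2 - 2*x^2*z^2 - 5*x*y*z - x^2 - y^2 + 2
trace(a^4 b^-1 a b^2 a^-1 b) = trace(b a^4 b^-1 a b^2)*trace(a) - trace(b a^4 b^-1 a b^2 a) = x^5*y^3*z - x^6*y^2 - x^4*y^4 - 2*x^4*y^2*z^2 + x^5*y*z - x^3*y^3*z + x^3*y*z^3 + 6*x^4*y^2 + 2*x^2*y^4 + 4*x^2*y^2*z^2 - 5*x^3*y*z - 2*x*y^3*z - 2*x*y*z^3 - x^4 - 9*x^2*y^2 + 6*x*y*z + 4*x^2 + y^2 - 2
next, trace(a^2 b^-1 a b^2 a^-1 b^-1 a^2) = trace(a^4 b^-1 a b^2 a^-1)*trace(b) - trace(a^4 b^-1 a b^2 a^-1 b) = -x^5*y^3*z + x^6*y^2 + x^4*y^4 + 2*x^4*y^2*z^2 - x^5*y*z + 2*x^3*y^3*z - x^3*y*z^3 - 7*x^4*y^2 - 3*x^2*y^4 - 5*x^2*y^2*z^2 + 6*x^3*y*z + x*y^3*z + 2*x*y*z^3 + x^4 + 13*x^2*y^2 + y^4 + y^2*z^2 - 8*x*y*z - 4*x^2 - 4*y^2 + 2

-x^5*y^3*z + x^6*y^2 + x^4*y^4 + 2*x^4*y^2*z^2 - x^5*y*z + 2*x^3*y^3*z - x^3*y*z^3 - 7*x^4*y^2 - 3*x^2*y^4 - 5*x^2*y^2*z^2 + 6*x^3*y*z + x*y^3*z + 2*x*y*z^3 + x^4 + 13*x^2*y^2 + y^4 + y^2*z^2 - 8*x*y*z - 4*x^2 - 4*y^2 + 2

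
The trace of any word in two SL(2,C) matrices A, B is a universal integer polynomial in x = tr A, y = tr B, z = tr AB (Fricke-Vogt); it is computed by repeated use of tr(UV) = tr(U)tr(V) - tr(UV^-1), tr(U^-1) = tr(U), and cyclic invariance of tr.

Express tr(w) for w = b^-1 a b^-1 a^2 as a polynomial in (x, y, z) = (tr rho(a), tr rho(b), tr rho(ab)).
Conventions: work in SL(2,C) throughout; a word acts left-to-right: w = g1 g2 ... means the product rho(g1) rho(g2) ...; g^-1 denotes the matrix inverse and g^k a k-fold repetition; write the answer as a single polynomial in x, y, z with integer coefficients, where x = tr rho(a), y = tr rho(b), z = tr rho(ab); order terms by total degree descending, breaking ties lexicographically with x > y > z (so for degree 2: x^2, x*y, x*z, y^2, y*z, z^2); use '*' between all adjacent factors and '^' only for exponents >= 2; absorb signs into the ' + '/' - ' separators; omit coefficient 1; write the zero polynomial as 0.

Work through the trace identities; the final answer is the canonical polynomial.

reduce: trace(a^2) = trace(a) trace(a) - trace(1)   [square of a] = x^2 - 2
trace(a^3) = trace(a) trace(a^2) - trace(a)   [square of a] = x^3 - 3*x
trace(b a^2) = trace(a) trace(b a) - trace(b)   [square of a] = x*z - y
trace(a^3 b) = trace(a) trace(b a^2) - trace(b a)   [square of a] = x^2*z - x*y - z
reduce: trace(a^2 b^-1 a) = trace(a^3) trace(b) - trace(a^3 b)   [inverse elimination on b] = x^3*y - x^2*z - 2*x*y + z
trace(b a b a) = trace(a b) trace(a b) - trace(1)   [split at a repeated a] = z^2 - 2
trace(b a b) = trace(b) trace(a b) - trace(a)   [square of b] = y*z - x
so trace(a b a^2 b) = trace(a) trace(b a b a) - trace(b a b)   [square of a] = x*z^2 - y*z - x
trace(a^2 b^-1 a b) = trace(a b a^2) trace(b) - trace(a b a^2 b)   [inverse elimination on b] = x^2*y*z - x*y^2 - x*z^2 + x
so trace(b^-1 a b^-1 a^2) = trace(a^2 b^-1 a) trace(b) - trace(a^2 b^-1 a b)   [inverse elimination on b] = x^3*y^2 - 2*x^2*y*z - x*y^2 + x*z^2 + y*z - x

x^3*y^2 - 2*x^2*y*z - x*y^2 + x*z^2 + y*z - x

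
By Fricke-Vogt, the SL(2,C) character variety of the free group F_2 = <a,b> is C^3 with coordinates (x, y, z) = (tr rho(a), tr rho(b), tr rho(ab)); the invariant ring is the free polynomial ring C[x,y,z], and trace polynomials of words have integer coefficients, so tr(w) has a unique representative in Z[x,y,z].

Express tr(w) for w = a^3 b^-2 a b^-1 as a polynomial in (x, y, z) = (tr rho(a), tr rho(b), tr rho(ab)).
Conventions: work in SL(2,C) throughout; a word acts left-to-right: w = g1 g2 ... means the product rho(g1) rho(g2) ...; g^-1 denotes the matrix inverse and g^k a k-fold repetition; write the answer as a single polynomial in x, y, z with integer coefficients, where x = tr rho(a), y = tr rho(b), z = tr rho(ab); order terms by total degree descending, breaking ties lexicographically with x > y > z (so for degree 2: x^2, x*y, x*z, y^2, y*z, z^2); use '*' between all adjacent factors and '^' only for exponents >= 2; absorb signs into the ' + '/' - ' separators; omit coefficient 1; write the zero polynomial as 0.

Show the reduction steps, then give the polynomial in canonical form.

tr(a^2) = tr(a) tr(a) - tr(1)   [square of a] = x^2 - 2
tr(a^3) = tr(a) tr(a^2) - tr(a)   [square of a] = x^3 - 3*x
so tr(a^4) = tr(a) tr(a^3) - tr(a^2)   [square of a] = x^4 - 4*x^2 + 2
so tr(b a^2) = tr(a) tr(b a) - tr(b)   [square of a] = x*z - y
reduce: tr(a b a^2) = tr(a) tr(b a^2) - tr(b a)   [square of a] = x^2*z - x*y - z
tr(a^4 b) = tr(a) tr(a b a^2) - tr(a b a)   [square of a] = x^3*z - x^2*y - 2*x*z + y
tr(a b^-1 a^3) = tr(a^4) tr(b) - tr(a^4 b)   [inverse elimination on b] = x^4*y - x^3*z - 3*x^2*y + 2*x*z + y
so tr(b a b a) = tr(b a) tr(b a) - tr(1)   [split at a repeated b] = z^2 - 2
reduce: tr(b a b) = tr(b) tr(a b) - tr(a)   [square of b] = y*z - x
tr(a b a b a) = tr(a) tr(b a b a) - tr(b a b)   [square of a] = x*z^2 - y*z - x
tr(a^3 b a b) = tr(a) tr(a b a b a) - tr(a b a b)   [square of a] = x^2*z^2 - x*y*z - x^2 - z^2 + 2
reduce: tr(a b^-1 a^3 b) = tr(a^3 b a) tr(b) - tr(a^3 b a b)   [inverse elimination on b] = x^3*y*z - x^2*y^2 - x^2*z^2 - x*y*z + x^2 + y^2 + z^2 - 2
reduce: tr(a b^-1 a^3 b^-1) = tr(a b^-1 a^3) tr(b) - tr(a b^-1 a^3 b)   [inverse elimination on b] = x^4*y^2 - 2*x^3*y*z - 2*x^2*y^2 + x^2*z^2 + 3*x*y*z - x^2 - z^2 + 2
so tr(a^3 b^-2 a b^-1) = tr(a b^-1 a^3 b^-1) tr(b) - tr(a b^-1 a^3)   [inverse elimination on b] = x^4*y^3 - 2*x^3*y^2*z - x^4*y - 2*x^2*y^3 + x^2*y*z^2 + x^3*z + 3*x*y^2*z + 2*x^2*y - y*z^2 - 2*x*z + y

x^4*y^3 - 2*x^3*y^2*z - x^4*y - 2*x^2*y^3 + x^2*y*z^2 + x^3*z + 3*x*y^2*z + 2*x^2*y - y*z^2 - 2*x*z + y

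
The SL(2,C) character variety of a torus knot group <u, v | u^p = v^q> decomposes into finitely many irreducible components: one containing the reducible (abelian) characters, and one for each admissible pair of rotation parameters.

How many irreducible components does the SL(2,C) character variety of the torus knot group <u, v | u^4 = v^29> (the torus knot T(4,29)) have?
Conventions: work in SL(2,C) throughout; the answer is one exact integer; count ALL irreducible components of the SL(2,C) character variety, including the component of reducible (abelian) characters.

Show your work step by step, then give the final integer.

43

For T(4,29): irreducibility forces the central element u^4 = v^29 to one of +I, -I.
On an irreducible component, tr(u) is locked at 2*cos(pi*alpha/4) for some alpha in 1..3, and tr(v) at 2*cos(pi*beta/29) for some beta in 1..28.
The two central values (-1)^alpha I and (-1)^beta I must be the same matrix, so alpha and beta share a parity.
Enumerate parity-matched pairs: 2*14 odd-odd plus 1*14 even-even gives 42.
That is 42 components of irreducible characters, and with the reducible (abelian) component the total is 43.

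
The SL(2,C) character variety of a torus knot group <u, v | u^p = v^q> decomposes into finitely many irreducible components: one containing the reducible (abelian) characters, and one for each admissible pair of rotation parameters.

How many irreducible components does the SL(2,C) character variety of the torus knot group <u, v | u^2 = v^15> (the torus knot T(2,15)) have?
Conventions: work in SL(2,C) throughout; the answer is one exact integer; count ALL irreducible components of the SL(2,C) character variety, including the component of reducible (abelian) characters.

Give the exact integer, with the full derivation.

For T(2,15): irreducibility forces the central element u^2 = v^15 to one of +I, -I.
On an irreducible component, tr(u) is locked at 2*cos(pi*alpha/2) for some alpha in 1..1, and tr(v) at 2*cos(pi*beta/15) for some beta in 1..14.
Consistency of u^2 = (-1)^alpha I with v^15 = (-1)^beta I forces alpha = beta (mod 2).
Counting: 1 odd alphas x 7 odd betas + 0 even alphas x 7 even betas = 7 + 0 = 7.
That is 7 components of irreducible characters, and with the reducible (abelian) component the total is 8.

8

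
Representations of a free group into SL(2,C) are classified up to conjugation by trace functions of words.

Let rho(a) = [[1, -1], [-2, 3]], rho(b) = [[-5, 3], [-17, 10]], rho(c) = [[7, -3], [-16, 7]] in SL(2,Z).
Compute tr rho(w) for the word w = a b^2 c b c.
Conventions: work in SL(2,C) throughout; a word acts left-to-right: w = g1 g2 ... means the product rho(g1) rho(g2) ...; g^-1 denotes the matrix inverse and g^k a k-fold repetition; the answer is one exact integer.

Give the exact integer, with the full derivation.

rho(a) = [[1, -1], [-2, 3]]
... * rho(b) = [[-5, 3], [-17, 10]]  ->  [[12, -7], [-41, 24]]
... * rho(b) = [[-5, 3], [-17, 10]]  ->  [[59, -34], [-203, 117]]
... * rho(c) = [[7, -3], [-16, 7]]  ->  [[957, -415], [-3293, 1428]]
... * rho(b) = [[-5, 3], [-17, 10]]  ->  [[2270, -1279], [-7811, 4401]]
... * rho(c) = [[7, -3], [-16, 7]]  ->  [[36354, -15763], [-125093, 54240]]
tr = 36354 + 54240 = 90594

90594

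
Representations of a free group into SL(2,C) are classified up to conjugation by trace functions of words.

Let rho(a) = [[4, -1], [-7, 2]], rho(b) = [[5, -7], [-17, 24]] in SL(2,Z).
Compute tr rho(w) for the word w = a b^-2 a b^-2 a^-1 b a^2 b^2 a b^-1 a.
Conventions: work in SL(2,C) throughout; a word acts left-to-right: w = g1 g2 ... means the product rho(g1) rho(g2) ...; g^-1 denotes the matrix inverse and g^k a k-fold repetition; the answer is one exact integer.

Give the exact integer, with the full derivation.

-711108962533450

rho(a) = [[4, -1], [-7, 2]]
... * rho(b^-1) = [[24, 7], [17, 5]]  ->  [[79, 23], [-134, -39]]
... * rho(b^-1) = [[24, 7], [17, 5]]  ->  [[2287, 668], [-3879, -1133]]
... * rho(a) = [[4, -1], [-7, 2]]  ->  [[4472, -951], [-7585, 1613]]
... * rho(b^-1) = [[24, 7], [17, 5]]  ->  [[91161, 26549], [-154619, -45030]]
... * rho(b^-1) = [[24, 7], [17, 5]]  ->  [[2639197, 770872], [-4476366, -1307483]]
... * rho(a^-1) = [[2, 1], [7, 4]]  ->  [[10674498, 5722685], [-18105113, -9706298]]
... * rho(b) = [[5, -7], [-17, 24]]  ->  [[-43913155, 62622954], [74481501, -106215361]]
... * rho(a) = [[4, -1], [-7, 2]]  ->  [[-614013298, 169159063], [1041433531, -286912223]]
... * rho(a) = [[4, -1], [-7, 2]]  ->  [[-3640166633, 952331424], [6174119685, -1615257977]]
... * rho(b) = [[5, -7], [-17, 24]]  ->  [[-34390467373, 48337120607], [58329984034, -81985029243]]
... * rho(b) = [[5, -7], [-17, 24]]  ->  [[-993683387184, 1400824166179], [1685395417301, -2375950590070]]
... * rho(a) = [[4, -1], [-7, 2]]  ->  [[-13780502711989, 3795331719542], [23373235799694, -6437296597441]]
... * rho(b^-1) = [[24, 7], [17, 5]]  ->  [[-266211425855522, -77486860386213], [451523617036159, 131426167610653]]
... * rho(a) = [[4, -1], [-7, 2]]  ->  [[-522437680718597, 111237705083096], [886111294870065, -188671281814853]]
tr = -522437680718597 + -188671281814853 = -711108962533450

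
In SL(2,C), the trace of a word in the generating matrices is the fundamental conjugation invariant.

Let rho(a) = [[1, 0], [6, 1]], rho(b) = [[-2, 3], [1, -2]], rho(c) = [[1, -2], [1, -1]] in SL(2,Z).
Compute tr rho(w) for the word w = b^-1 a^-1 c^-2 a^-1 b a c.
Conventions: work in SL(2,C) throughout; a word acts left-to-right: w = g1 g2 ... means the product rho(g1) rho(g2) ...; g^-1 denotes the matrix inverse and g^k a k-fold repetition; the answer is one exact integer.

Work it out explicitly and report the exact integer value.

rho(b^-1) = [[-2, -3], [-1, -2]]
... * rho(a^-1) = [[1, 0], [-6, 1]]  ->  [[16, -3], [11, -2]]
... * rho(c^-1) = [[-1, 2], [-1, 1]]  ->  [[-13, 29], [-9, 20]]
... * rho(c^-1) = [[-1, 2], [-1, 1]]  ->  [[-16, 3], [-11, 2]]
... * rho(a^-1) = [[1, 0], [-6, 1]]  ->  [[-34, 3], [-23, 2]]
... * rho(b) = [[-2, 3], [1, -2]]  ->  [[71, -108], [48, -73]]
... * rho(a) = [[1, 0], [6, 1]]  ->  [[-577, -108], [-390, -73]]
... * rho(c) = [[1, -2], [1, -1]]  ->  [[-685, 1262], [-463, 853]]
tr = -685 + 853 = 168

168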